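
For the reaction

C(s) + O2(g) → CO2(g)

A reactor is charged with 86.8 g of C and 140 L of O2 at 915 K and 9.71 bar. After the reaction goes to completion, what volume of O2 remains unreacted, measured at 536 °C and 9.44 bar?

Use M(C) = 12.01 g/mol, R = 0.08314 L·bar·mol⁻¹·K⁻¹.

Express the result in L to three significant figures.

n(C) = 86.8 / 12.01 = 7.227 mol
n(O2) = PV/RT = (9.71 × 140) / (0.08314 × 915) = 17.87 mol
For 7.227 mol C, stoichiometry requires (1/1) × 7.227 = 7.227 mol O2; 17.87 mol is available, so C is limiting.
n(O2) consumed = (1/1) × 7.227 = 7.227 mol; remaining = 17.87 − 7.227 = 10.64 mol
V(O2) = nRT/P = 10.64 × 0.08314 × 809.15 / 9.44 = 75.82 L

75.8 L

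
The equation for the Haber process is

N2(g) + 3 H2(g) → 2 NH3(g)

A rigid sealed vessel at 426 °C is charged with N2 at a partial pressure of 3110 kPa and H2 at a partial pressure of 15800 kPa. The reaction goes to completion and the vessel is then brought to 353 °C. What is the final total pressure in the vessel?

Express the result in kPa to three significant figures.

11400 kPa

At constant V, partial pressures at 426 °C are proportional to moles, so apply stoichiometry directly to pressures.
P(H2) required for 3110 kPa of N2 = (3/1) × 3110 = 9330 kPa; available 15800 kPa, so N2 is limiting.
P(H2) remaining = 15800 − (3/1) × 3110 = 6470 kPa
P(gaseous products) = (2)/1 × 3110 = 6220 kPa
P_total at 426 °C = 6470 + 6220 = 12690 kPa
Scaling to 353 °C: P = 12690 × 626.15/699.15 = 11370 kPa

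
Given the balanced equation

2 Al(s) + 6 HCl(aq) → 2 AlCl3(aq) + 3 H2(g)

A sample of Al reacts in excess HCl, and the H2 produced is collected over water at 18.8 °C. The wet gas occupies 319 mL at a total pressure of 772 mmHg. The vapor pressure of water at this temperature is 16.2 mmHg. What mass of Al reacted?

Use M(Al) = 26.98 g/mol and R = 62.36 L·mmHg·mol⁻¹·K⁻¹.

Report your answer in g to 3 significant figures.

0.238 g

P(H2) = 772 − 16.2 = 755.8 mmHg
n(H2) = PV/RT = (755.8 × 0.3190) / (62.36 × 291.95) = 0.01324 mol
n(Al) = (2/3) × 0.01324 = 0.008827 mol
m(Al) = 0.008827 × 26.98 = 0.2382 g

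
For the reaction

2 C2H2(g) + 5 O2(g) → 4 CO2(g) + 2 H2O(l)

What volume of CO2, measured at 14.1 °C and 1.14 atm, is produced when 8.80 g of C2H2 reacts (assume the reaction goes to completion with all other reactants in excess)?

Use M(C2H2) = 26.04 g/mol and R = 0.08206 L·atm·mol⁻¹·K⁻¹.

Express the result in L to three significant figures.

n(C2H2) = 8.800 / 26.04 = 0.3379 mol
n(CO2) = (4/2) × 0.3379 = 0.6758 mol
V = nRT/P = 0.6758 × 0.08206 × 287.25 / 1.14 = 13.97 L

14.0 L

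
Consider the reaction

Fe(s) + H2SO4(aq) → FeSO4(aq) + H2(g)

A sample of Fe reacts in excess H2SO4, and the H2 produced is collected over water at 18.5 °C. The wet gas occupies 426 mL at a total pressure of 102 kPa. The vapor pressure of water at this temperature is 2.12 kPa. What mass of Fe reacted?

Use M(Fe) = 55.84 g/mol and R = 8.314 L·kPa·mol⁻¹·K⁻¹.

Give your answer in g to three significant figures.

P(H2) = 102 − 2.12 = 99.88 kPa
n(H2) = PV/RT = (99.88 × 0.4260) / (8.314 × 291.65) = 0.01755 mol
n(Fe) = (1/1) × 0.01755 = 0.01755 mol
m(Fe) = 0.01755 × 55.84 = 0.9800 g

0.980 g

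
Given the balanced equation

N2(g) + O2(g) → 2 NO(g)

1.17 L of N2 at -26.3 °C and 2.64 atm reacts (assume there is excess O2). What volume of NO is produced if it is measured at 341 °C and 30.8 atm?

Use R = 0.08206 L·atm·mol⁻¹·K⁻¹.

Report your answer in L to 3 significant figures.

n(N2) = PV/RT = (2.64 × 1.17) / (0.08206 × 246.85) = 0.1525 mol
n(NO) = (2/1) × 0.1525 = 0.3050 mol
V = nRT/P = 0.3050 × 0.08206 × 614.15 / 30.8 = 0.4991 L

0.499 L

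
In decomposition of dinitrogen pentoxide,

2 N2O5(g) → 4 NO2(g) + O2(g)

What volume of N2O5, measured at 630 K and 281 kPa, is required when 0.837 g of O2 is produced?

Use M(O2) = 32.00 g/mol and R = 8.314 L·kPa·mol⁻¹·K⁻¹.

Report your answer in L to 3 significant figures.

n(O2) = 0.8370 / 32.00 = 0.02616 mol
n(N2O5) = (2/1) × 0.02616 = 0.05232 mol
V = nRT/P = 0.05232 × 8.314 × 630 / 281 = 0.9752 L

0.975 L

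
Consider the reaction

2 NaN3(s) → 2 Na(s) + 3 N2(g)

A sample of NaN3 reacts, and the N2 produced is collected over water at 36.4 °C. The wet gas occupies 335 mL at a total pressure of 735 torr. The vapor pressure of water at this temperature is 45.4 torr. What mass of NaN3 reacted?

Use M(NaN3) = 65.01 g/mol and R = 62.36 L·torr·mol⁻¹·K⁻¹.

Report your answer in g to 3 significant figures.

0.519 g

P(N2) = 735 − 45.4 = 689.6 torr
n(N2) = PV/RT = (689.6 × 0.3350) / (62.36 × 309.55) = 0.01197 mol
n(NaN3) = (2/3) × 0.01197 = 0.007980 mol
m(NaN3) = 0.007980 × 65.01 = 0.5188 g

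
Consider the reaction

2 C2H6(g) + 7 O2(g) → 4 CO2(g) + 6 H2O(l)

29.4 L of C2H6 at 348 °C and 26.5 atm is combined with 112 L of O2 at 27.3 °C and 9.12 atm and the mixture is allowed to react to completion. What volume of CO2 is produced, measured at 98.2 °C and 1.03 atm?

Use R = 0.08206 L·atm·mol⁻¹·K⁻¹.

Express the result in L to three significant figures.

700 L

n(C2H6) = PV/RT = (26.5 × 29.4) / (0.08206 × 621.15) = 15.28 mol
n(O2) = PV/RT = (9.12 × 112) / (0.08206 × 300.45) = 41.43 mol
For 15.28 mol C2H6, stoichiometry requires (7/2) × 15.28 = 53.48 mol O2; 41.43 mol is available, so O2 is limiting.
n(CO2) = (4/7) × 41.43 = 23.67 mol
V(CO2) = nRT/P = 23.67 × 0.08206 × 371.35 / 1.03 = 700.3 L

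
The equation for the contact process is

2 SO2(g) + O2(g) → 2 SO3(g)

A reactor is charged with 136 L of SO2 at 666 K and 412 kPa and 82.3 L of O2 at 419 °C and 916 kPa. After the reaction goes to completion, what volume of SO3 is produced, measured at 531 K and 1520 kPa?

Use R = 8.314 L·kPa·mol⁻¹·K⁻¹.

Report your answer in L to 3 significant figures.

n(SO2) = PV/RT = (412 × 136) / (8.314 × 666) = 10.12 mol
n(O2) = PV/RT = (916 × 82.3) / (8.314 × 692.15) = 13.10 mol
For 10.12 mol SO2, stoichiometry requires (1/2) × 10.12 = 5.060 mol O2; 13.10 mol is available, so SO2 is limiting.
n(SO3) = (2/2) × 10.12 = 10.12 mol
V(SO3) = nRT/P = 10.12 × 8.314 × 531 / 1520 = 29.39 L

29.4 L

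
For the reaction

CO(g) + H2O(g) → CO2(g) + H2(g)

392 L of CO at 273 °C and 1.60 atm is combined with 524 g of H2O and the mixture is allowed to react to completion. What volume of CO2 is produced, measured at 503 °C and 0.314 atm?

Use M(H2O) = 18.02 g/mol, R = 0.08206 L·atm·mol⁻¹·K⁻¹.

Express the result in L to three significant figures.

n(CO) = PV/RT = (1.60 × 392) / (0.08206 × 546.15) = 13.99 mol
n(H2O) = 524 / 18.02 = 29.08 mol
For 13.99 mol CO, stoichiometry requires (1/1) × 13.99 = 13.99 mol H2O; 29.08 mol is available, so CO is limiting.
n(CO2) = (1/1) × 13.99 = 13.99 mol
V(CO2) = nRT/P = 13.99 × 0.08206 × 776.15 / 0.314 = 2838 L

2840 L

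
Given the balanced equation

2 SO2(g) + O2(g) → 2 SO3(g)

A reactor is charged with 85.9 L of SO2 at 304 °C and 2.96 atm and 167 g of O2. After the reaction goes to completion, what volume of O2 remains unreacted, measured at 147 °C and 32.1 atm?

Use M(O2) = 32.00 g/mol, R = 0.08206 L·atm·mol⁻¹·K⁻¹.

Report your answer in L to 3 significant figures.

n(SO2) = PV/RT = (2.96 × 85.9) / (0.08206 × 577.15) = 5.369 mol
n(O2) = 167 / 32.00 = 5.219 mol
For 5.369 mol SO2, stoichiometry requires (1/2) × 5.369 = 2.684 mol O2; 5.219 mol is available, so SO2 is limiting.
n(O2) consumed = (1/2) × 5.369 = 2.684 mol; remaining = 5.219 − 2.684 = 2.535 mol
V(O2) = nRT/P = 2.535 × 0.08206 × 420.15 / 32.1 = 2.723 L

2.72 L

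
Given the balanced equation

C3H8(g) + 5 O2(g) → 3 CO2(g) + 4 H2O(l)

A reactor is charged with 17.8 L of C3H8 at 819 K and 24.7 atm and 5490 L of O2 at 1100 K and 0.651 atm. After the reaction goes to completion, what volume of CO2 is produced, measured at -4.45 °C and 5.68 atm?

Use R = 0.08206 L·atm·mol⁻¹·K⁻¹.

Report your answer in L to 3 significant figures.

n(C3H8) = PV/RT = (24.7 × 17.8) / (0.08206 × 819) = 6.542 mol
n(O2) = PV/RT = (0.651 × 5490) / (0.08206 × 1100) = 39.59 mol
For 6.542 mol C3H8, stoichiometry requires (5/1) × 6.542 = 32.71 mol O2; 39.59 mol is available, so C3H8 is limiting.
n(CO2) = (3/1) × 6.542 = 19.63 mol
V(CO2) = nRT/P = 19.63 × 0.08206 × 268.7 / 5.68 = 76.20 L

76.2 L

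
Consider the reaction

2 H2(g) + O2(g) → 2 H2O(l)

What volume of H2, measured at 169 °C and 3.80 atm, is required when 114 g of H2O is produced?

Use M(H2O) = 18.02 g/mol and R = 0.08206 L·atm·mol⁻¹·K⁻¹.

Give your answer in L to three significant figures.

60.4 L

n(H2O) = 114.0 / 18.02 = 6.326 mol
n(H2) = (2/2) × 6.326 = 6.326 mol
V = nRT/P = 6.326 × 0.08206 × 442.15 / 3.80 = 60.40 L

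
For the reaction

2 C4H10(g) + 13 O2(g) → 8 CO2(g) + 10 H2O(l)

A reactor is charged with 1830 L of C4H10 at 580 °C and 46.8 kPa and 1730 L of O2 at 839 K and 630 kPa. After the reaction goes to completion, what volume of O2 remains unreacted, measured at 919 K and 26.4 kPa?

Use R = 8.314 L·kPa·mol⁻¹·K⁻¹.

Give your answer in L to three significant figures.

22500 L

n(C4H10) = PV/RT = (46.8 × 1830) / (8.314 × 853.15) = 12.07 mol
n(O2) = PV/RT = (630 × 1730) / (8.314 × 839) = 156.2 mol
For 12.07 mol C4H10, stoichiometry requires (13/2) × 12.07 = 78.45 mol O2; 156.2 mol is available, so C4H10 is limiting.
n(O2) consumed = (13/2) × 12.07 = 78.45 mol; remaining = 156.2 − 78.45 = 77.75 mol
V(O2) = nRT/P = 77.75 × 8.314 × 919 / 26.4 = 22500 L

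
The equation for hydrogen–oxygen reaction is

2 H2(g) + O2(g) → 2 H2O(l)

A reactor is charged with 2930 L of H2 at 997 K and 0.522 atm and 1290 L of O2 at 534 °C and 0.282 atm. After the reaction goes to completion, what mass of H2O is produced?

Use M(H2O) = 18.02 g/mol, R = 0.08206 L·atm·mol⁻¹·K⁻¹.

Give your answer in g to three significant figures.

n(H2) = PV/RT = (0.522 × 2930) / (0.08206 × 997) = 18.69 mol
n(O2) = PV/RT = (0.282 × 1290) / (0.08206 × 807.15) = 5.492 mol
For 18.69 mol H2, stoichiometry requires (1/2) × 18.69 = 9.345 mol O2; 5.492 mol is available, so O2 is limiting.
n(H2O) = (2/1) × 5.492 = 10.98 mol
m(H2O) = 10.98 × 18.02 = 197.9 g

198 g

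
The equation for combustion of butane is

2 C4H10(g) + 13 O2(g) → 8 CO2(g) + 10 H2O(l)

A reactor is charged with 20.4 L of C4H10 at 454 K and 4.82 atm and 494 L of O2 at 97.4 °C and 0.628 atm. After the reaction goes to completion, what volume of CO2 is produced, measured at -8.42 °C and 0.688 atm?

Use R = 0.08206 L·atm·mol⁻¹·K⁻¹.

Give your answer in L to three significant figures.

198 L

n(C4H10) = PV/RT = (4.82 × 20.4) / (0.08206 × 454) = 2.639 mol
n(O2) = PV/RT = (0.628 × 494) / (0.08206 × 370.55) = 10.20 mol
For 2.639 mol C4H10, stoichiometry requires (13/2) × 2.639 = 17.15 mol O2; 10.20 mol is available, so O2 is limiting.
n(CO2) = (8/13) × 10.20 = 6.277 mol
V(CO2) = nRT/P = 6.277 × 0.08206 × 264.73 / 0.688 = 198.2 L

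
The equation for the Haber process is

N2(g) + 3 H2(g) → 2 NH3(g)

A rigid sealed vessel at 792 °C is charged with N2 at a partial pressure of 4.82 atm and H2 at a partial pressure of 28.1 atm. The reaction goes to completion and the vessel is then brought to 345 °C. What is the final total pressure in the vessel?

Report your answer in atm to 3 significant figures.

13.5 atm

At constant V, partial pressures at 792 °C are proportional to moles, so apply stoichiometry directly to pressures.
P(H2) required for 4.82 atm of N2 = (3/1) × 4.82 = 14.46 atm; available 28.1 atm, so N2 is limiting.
P(H2) remaining = 28.1 − (3/1) × 4.82 = 13.64 atm
P(gaseous products) = (2)/1 × 4.82 = 9.640 atm
P_total at 792 °C = 13.64 + 9.640 = 23.28 atm
Scaling to 345 °C: P = 23.28 × 618.15/1065.15 = 13.51 atm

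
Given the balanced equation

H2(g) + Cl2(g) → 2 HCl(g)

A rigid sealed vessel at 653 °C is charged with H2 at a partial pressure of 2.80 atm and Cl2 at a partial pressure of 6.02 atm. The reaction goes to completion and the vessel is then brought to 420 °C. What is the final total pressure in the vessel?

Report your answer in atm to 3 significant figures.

6.60 atm

At constant V, partial pressures at 653 °C are proportional to moles, so apply stoichiometry directly to pressures.
P(Cl2) required for 2.80 atm of H2 = (1/1) × 2.80 = 2.800 atm; available 6.02 atm, so H2 is limiting.
P(Cl2) remaining = 6.02 − (1/1) × 2.80 = 3.220 atm
P(gaseous products) = (2)/1 × 2.80 = 5.600 atm
P_total at 653 °C = 3.220 + 5.600 = 8.820 atm
Scaling to 420 °C: P = 8.820 × 693.15/926.15 = 6.601 atm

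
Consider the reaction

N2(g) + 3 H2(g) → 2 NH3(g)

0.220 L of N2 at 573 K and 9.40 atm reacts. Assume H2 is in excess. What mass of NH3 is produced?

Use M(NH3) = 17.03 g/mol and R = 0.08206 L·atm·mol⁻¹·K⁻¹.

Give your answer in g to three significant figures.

n(N2) = PV/RT = (9.40 × 0.220) / (0.08206 × 573) = 0.04398 mol
n(NH3) = (2/1) × 0.04398 = 0.08796 mol
m(NH3) = 0.08796 × 17.03 = 1.498 g

1.50 g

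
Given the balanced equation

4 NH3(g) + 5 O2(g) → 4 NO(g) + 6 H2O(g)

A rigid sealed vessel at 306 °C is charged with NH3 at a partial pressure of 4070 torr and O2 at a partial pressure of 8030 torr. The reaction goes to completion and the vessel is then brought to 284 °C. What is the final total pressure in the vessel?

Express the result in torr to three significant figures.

Because the vessel is rigid and T is held at 306 °C, work the stoichiometry in partial pressures (P_i = n_iRT/V).
P(O2) required for 4070 torr of NH3 = (5/4) × 4070 = 5088 torr; available 8030 torr, so NH3 is limiting.
P(O2) remaining = 8030 − (5/4) × 4070 = 2942 torr
P(gaseous products) = (4+6)/4 × 4070 = 10180 torr
P_total at 306 °C = 2942 + 10180 = 13120 torr
Scaling to 284 °C: P = 13120 × 557.15/579.15 = 12620 torr

12600 torr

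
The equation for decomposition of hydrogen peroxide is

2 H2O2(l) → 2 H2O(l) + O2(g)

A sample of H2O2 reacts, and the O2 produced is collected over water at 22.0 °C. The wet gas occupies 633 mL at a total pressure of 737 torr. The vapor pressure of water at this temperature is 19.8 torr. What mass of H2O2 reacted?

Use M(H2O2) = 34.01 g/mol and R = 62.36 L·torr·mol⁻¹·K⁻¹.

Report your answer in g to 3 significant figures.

1.68 g

P(O2) = 737 − 19.8 = 717.2 torr
n(O2) = PV/RT = (717.2 × 0.6330) / (62.36 × 295.15) = 0.02467 mol
n(H2O2) = (2/1) × 0.02467 = 0.04934 mol
m(H2O2) = 0.04934 × 34.01 = 1.678 g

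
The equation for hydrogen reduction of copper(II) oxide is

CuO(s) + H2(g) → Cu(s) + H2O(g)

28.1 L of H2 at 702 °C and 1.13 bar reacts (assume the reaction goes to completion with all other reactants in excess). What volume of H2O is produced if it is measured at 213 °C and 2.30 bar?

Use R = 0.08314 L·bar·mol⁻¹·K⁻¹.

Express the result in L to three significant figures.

6.88 L

n(H2) = PV/RT = (1.13 × 28.1) / (0.08314 × 975.15) = 0.3917 mol
n(H2O) = (1/1) × 0.3917 = 0.3917 mol
V = nRT/P = 0.3917 × 0.08314 × 486.15 / 2.30 = 6.883 L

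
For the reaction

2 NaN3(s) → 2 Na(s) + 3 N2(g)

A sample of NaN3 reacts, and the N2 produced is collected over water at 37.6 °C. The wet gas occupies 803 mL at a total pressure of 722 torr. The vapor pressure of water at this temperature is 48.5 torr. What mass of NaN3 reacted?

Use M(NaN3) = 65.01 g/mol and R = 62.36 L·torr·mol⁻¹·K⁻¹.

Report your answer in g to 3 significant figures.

1.21 g

P(N2) = 722 − 48.5 = 673.5 torr
n(N2) = PV/RT = (673.5 × 0.8030) / (62.36 × 310.75) = 0.02791 mol
n(NaN3) = (2/3) × 0.02791 = 0.01861 mol
m(NaN3) = 0.01861 × 65.01 = 1.210 g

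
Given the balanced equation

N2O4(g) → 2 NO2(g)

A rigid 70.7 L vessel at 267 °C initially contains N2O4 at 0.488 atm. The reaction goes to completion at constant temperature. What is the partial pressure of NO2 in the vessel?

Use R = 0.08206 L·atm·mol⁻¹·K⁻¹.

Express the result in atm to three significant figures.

0.976 atm

n(N2O4)₀ = PV/RT = (0.488 × 70.7) / (0.08206 × 540.15) = 0.7784 mol
n(NO2) = (2/1) × 0.7784 = 1.557 mol
P(NO2) = nRT/V = 1.557 × 0.08206 × 540.15 / 70.7 = 0.9761 atm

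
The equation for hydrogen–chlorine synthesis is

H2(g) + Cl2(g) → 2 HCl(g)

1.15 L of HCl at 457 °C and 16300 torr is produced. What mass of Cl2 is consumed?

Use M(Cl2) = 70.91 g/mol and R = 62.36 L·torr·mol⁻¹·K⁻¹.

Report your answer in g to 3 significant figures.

14.6 g

n(HCl) = PV/RT = (16300 × 1.15) / (62.36 × 730.15) = 0.4117 mol
n(Cl2) = (1/2) × 0.4117 = 0.2059 mol
m(Cl2) = 0.2059 × 70.91 = 14.60 g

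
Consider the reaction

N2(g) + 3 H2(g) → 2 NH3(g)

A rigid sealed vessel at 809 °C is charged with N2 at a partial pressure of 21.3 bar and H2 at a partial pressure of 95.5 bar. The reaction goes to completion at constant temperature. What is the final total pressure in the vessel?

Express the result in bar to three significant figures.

74.2 bar

With V and T fixed, P_i ∝ n_i, so the mole ratios apply directly to partial pressures at 809 °C.
P(H2) required for 21.3 bar of N2 = (3/1) × 21.3 = 63.90 bar; available 95.5 bar, so N2 is limiting.
P(H2) remaining = 95.5 − (3/1) × 21.3 = 31.60 bar
P(gaseous products) = (2)/1 × 21.3 = 42.60 bar
P_total at 809 °C = 31.60 + 42.60 = 74.20 bar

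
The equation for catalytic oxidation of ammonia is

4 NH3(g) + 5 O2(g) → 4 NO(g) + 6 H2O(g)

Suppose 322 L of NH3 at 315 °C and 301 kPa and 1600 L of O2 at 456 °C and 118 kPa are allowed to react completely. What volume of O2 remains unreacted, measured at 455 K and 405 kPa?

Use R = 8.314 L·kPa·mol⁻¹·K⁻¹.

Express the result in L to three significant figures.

n(NH3) = PV/RT = (301 × 322) / (8.314 × 588.15) = 19.82 mol
n(O2) = PV/RT = (118 × 1600) / (8.314 × 729.15) = 31.14 mol
For 19.82 mol NH3, stoichiometry requires (5/4) × 19.82 = 24.77 mol O2; 31.14 mol is available, so NH3 is limiting.
n(O2) consumed = (5/4) × 19.82 = 24.77 mol; remaining = 31.14 − 24.77 = 6.370 mol
V(O2) = nRT/P = 6.370 × 8.314 × 455 / 405 = 59.50 L

59.5 L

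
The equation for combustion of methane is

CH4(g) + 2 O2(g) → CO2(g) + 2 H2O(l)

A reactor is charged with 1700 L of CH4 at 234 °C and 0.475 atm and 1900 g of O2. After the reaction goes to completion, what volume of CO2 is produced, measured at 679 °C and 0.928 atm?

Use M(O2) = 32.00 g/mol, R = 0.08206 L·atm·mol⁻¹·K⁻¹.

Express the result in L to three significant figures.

1630 L

n(CH4) = PV/RT = (0.475 × 1700) / (0.08206 × 507.15) = 19.40 mol
n(O2) = 1900 / 32.00 = 59.38 mol
For 19.40 mol CH4, stoichiometry requires (2/1) × 19.40 = 38.80 mol O2; 59.38 mol is available, so CH4 is limiting.
n(CO2) = (1/1) × 19.40 = 19.40 mol
V(CO2) = nRT/P = 19.40 × 0.08206 × 952.15 / 0.928 = 1633 L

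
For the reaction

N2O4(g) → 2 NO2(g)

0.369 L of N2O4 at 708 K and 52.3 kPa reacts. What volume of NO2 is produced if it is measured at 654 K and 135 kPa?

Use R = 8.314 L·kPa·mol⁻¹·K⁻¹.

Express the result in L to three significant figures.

n(N2O4) = PV/RT = (52.3 × 0.369) / (8.314 × 708) = 0.003279 mol
n(NO2) = (2/1) × 0.003279 = 0.006558 mol
V = nRT/P = 0.006558 × 8.314 × 654 / 135 = 0.2641 L

0.264 L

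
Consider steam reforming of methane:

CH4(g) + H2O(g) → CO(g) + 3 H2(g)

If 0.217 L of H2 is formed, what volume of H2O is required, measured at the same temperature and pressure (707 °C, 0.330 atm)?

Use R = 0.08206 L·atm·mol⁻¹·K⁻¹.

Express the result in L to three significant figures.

0.0723 L

At constant T and P, gas volumes are in the mole ratio: V(H2O) = (1/3) × 0.217 = 0.07233 L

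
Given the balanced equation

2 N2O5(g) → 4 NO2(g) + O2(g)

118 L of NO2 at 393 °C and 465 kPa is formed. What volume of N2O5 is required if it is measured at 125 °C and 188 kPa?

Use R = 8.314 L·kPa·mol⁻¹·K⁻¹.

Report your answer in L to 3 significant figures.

87.2 L

n(NO2) = PV/RT = (465 × 118) / (8.314 × 666.15) = 9.907 mol
n(N2O5) = (2/4) × 9.907 = 4.954 mol
V = nRT/P = 4.954 × 8.314 × 398.15 / 188 = 87.23 L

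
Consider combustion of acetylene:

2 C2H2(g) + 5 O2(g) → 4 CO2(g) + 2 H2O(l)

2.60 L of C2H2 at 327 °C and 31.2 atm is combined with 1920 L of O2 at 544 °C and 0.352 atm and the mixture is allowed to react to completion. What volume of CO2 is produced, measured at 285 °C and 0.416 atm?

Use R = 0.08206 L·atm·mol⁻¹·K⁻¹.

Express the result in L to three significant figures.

363 L

n(C2H2) = PV/RT = (31.2 × 2.60) / (0.08206 × 600.15) = 1.647 mol
n(O2) = PV/RT = (0.352 × 1920) / (0.08206 × 817.15) = 10.08 mol
For 1.647 mol C2H2, stoichiometry requires (5/2) × 1.647 = 4.117 mol O2; 10.08 mol is available, so C2H2 is limiting.
n(CO2) = (4/2) × 1.647 = 3.294 mol
V(CO2) = nRT/P = 3.294 × 0.08206 × 558.15 / 0.416 = 362.7 L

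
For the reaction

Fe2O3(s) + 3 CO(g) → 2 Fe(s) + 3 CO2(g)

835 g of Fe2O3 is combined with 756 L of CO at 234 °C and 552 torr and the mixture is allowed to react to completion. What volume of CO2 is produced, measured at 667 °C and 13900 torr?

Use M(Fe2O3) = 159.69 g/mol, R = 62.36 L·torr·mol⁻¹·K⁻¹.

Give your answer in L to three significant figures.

n(Fe2O3) = 835 / 159.69 = 5.229 mol
n(CO) = PV/RT = (552 × 756) / (62.36 × 507.15) = 13.20 mol
For 5.229 mol Fe2O3, stoichiometry requires (3/1) × 5.229 = 15.69 mol CO; 13.20 mol is available, so CO is limiting.
n(CO2) = (3/3) × 13.20 = 13.20 mol
V(CO2) = nRT/P = 13.20 × 62.36 × 940.15 / 13900 = 55.68 L

55.7 L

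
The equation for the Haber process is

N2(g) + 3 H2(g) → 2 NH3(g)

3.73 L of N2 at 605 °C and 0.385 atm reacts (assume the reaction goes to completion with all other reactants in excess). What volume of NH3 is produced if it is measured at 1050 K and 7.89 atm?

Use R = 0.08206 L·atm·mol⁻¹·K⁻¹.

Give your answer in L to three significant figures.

0.435 L

n(N2) = PV/RT = (0.385 × 3.73) / (0.08206 × 878.15) = 0.01993 mol
n(NH3) = (2/1) × 0.01993 = 0.03986 mol
V = nRT/P = 0.03986 × 0.08206 × 1050 / 7.89 = 0.4353 L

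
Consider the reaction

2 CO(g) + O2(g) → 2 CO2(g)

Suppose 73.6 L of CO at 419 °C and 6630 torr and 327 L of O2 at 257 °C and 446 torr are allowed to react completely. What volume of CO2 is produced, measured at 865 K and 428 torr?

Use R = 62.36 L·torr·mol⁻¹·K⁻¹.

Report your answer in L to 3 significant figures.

n(CO) = PV/RT = (6630 × 73.6) / (62.36 × 692.15) = 11.31 mol
n(O2) = PV/RT = (446 × 327) / (62.36 × 530.15) = 4.411 mol
For 11.31 mol CO, stoichiometry requires (1/2) × 11.31 = 5.655 mol O2; 4.411 mol is available, so O2 is limiting.
n(CO2) = (2/1) × 4.411 = 8.822 mol
V(CO2) = nRT/P = 8.822 × 62.36 × 865 / 428 = 1112 L

1110 L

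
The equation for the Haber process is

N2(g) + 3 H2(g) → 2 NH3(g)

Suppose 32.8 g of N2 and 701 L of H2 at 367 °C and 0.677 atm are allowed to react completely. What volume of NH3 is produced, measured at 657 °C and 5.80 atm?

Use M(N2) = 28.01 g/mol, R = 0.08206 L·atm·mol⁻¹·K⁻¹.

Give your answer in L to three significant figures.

30.8 L

n(N2) = 32.8 / 28.01 = 1.171 mol
n(H2) = PV/RT = (0.677 × 701) / (0.08206 × 640.15) = 9.034 mol
For 1.171 mol N2, stoichiometry requires (3/1) × 1.171 = 3.513 mol H2; 9.034 mol is available, so N2 is limiting.
n(NH3) = (2/1) × 1.171 = 2.342 mol
V(NH3) = nRT/P = 2.342 × 0.08206 × 930.15 / 5.80 = 30.82 L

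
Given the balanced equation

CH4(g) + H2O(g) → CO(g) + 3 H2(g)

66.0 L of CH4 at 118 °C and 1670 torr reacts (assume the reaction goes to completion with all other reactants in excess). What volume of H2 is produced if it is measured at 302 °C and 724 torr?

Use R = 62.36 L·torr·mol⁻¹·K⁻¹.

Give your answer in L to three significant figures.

672 L

n(CH4) = PV/RT = (1670 × 66.0) / (62.36 × 391.15) = 4.519 mol
n(H2) = (3/1) × 4.519 = 13.56 mol
V = nRT/P = 13.56 × 62.36 × 575.15 / 724 = 671.8 L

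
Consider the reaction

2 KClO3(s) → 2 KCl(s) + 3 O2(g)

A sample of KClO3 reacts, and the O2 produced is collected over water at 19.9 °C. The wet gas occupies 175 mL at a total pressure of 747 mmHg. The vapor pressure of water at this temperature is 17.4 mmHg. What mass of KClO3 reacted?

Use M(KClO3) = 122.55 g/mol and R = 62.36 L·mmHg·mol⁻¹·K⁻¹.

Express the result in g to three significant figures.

P(O2) = 747 − 17.4 = 729.6 mmHg
n(O2) = PV/RT = (729.6 × 0.1750) / (62.36 × 293.05) = 0.006987 mol
n(KClO3) = (2/3) × 0.006987 = 0.004658 mol
m(KClO3) = 0.004658 × 122.55 = 0.5708 g

0.571 g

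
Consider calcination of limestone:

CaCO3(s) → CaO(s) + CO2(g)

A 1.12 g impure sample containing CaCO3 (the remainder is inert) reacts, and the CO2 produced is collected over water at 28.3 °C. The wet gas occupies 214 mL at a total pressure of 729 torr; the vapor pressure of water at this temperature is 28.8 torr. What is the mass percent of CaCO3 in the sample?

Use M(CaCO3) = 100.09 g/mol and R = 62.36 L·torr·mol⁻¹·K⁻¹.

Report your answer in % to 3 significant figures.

P(CO2) = 729 − 28.8 = 700.2 torr
n(CO2) = PV/RT = (700.2 × 0.2140) / (62.36 × 301.45) = 0.007971 mol
n(CaCO3) = (1/1) × 0.007971 = 0.007971 mol
m(CaCO3) = 0.007971 × 100.09 = 0.7978 g
%CaCO3 = 0.7978 / 1.12 × 100 = 71.23%

71.2 %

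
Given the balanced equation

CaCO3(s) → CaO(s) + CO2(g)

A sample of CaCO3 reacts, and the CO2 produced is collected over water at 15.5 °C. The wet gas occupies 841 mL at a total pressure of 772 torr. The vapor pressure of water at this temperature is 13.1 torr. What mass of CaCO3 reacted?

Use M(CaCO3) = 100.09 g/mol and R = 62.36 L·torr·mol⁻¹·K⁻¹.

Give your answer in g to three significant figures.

3.55 g

P(CO2) = 772 − 13.1 = 758.9 torr
n(CO2) = PV/RT = (758.9 × 0.8410) / (62.36 × 288.65) = 0.03546 mol
n(CaCO3) = (1/1) × 0.03546 = 0.03546 mol
m(CaCO3) = 0.03546 × 100.09 = 3.549 g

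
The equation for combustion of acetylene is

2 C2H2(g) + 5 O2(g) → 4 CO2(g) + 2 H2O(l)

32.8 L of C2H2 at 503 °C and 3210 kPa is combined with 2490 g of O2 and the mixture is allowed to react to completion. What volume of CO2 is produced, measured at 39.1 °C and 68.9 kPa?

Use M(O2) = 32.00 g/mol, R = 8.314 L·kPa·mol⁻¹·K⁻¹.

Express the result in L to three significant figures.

n(C2H2) = PV/RT = (3210 × 32.8) / (8.314 × 776.15) = 16.32 mol
n(O2) = 2490 / 32.00 = 77.81 mol
For 16.32 mol C2H2, stoichiometry requires (5/2) × 16.32 = 40.80 mol O2; 77.81 mol is available, so C2H2 is limiting.
n(CO2) = (4/2) × 16.32 = 32.64 mol
V(CO2) = nRT/P = 32.64 × 8.314 × 312.25 / 68.9 = 1230 L

1230 L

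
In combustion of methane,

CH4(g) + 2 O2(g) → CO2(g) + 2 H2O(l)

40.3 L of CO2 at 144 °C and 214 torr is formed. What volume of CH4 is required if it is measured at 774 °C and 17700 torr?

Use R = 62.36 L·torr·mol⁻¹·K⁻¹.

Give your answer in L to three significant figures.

n(CO2) = PV/RT = (214 × 40.3) / (62.36 × 417.15) = 0.3315 mol
n(CH4) = (1/1) × 0.3315 = 0.3315 mol
V = nRT/P = 0.3315 × 62.36 × 1047.15 / 17700 = 1.223 L

1.22 L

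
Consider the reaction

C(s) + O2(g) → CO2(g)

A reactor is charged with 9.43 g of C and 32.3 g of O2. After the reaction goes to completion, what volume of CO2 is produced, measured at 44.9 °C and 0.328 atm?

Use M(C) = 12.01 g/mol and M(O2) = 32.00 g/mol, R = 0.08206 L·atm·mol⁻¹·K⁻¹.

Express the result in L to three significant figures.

62.5 L

n(C) = 9.43 / 12.01 = 0.7852 mol
n(O2) = 32.3 / 32.00 = 1.009 mol
For 0.7852 mol C, stoichiometry requires (1/1) × 0.7852 = 0.7852 mol O2; 1.009 mol is available, so C is limiting.
n(CO2) = (1/1) × 0.7852 = 0.7852 mol
V(CO2) = nRT/P = 0.7852 × 0.08206 × 318.05 / 0.328 = 62.48 L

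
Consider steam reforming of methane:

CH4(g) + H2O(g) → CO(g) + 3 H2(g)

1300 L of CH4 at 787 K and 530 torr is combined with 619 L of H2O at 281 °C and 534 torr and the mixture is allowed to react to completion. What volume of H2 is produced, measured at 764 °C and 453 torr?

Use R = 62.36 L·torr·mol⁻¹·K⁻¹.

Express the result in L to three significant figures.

n(CH4) = PV/RT = (530 × 1300) / (62.36 × 787) = 14.04 mol
n(H2O) = PV/RT = (534 × 619) / (62.36 × 554.15) = 9.565 mol
For 14.04 mol CH4, stoichiometry requires (1/1) × 14.04 = 14.04 mol H2O; 9.565 mol is available, so H2O is limiting.
n(H2) = (3/1) × 9.565 = 28.70 mol
V(H2) = nRT/P = 28.70 × 62.36 × 1037.15 / 453 = 4098 L

4100 L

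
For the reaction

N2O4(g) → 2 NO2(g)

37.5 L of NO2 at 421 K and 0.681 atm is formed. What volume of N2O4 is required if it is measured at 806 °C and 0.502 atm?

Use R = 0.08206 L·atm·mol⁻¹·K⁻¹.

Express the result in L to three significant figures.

65.2 L

n(NO2) = PV/RT = (0.681 × 37.5) / (0.08206 × 421) = 0.7392 mol
n(N2O4) = (1/2) × 0.7392 = 0.3696 mol
V = nRT/P = 0.3696 × 0.08206 × 1079.15 / 0.502 = 65.20 L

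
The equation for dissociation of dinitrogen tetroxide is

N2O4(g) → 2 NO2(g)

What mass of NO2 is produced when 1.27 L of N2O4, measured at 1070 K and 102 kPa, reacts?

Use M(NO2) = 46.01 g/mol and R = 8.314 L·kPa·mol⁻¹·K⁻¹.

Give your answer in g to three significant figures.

1.34 g

n(N2O4) = PV/RT = (102 × 1.27) / (8.314 × 1070) = 0.01456 mol
n(NO2) = (2/1) × 0.01456 = 0.02912 mol
m(NO2) = 0.02912 × 46.01 = 1.340 g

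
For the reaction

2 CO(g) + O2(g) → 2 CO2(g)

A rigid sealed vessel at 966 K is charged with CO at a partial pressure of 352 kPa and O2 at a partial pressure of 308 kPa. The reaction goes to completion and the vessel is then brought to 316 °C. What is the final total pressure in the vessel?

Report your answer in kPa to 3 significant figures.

With V and T fixed, P_i ∝ n_i, so the mole ratios apply directly to partial pressures at 966 K.
P(O2) required for 352 kPa of CO = (1/2) × 352 = 176.0 kPa; available 308 kPa, so CO is limiting.
P(O2) remaining = 308 − (1/2) × 352 = 132.0 kPa
P(gaseous products) = (2)/2 × 352 = 352.0 kPa
P_total at 966 K = 132.0 + 352.0 = 484.0 kPa
Scaling to 316 °C: P = 484.0 × 589.15/966 = 295.2 kPa

295 kPa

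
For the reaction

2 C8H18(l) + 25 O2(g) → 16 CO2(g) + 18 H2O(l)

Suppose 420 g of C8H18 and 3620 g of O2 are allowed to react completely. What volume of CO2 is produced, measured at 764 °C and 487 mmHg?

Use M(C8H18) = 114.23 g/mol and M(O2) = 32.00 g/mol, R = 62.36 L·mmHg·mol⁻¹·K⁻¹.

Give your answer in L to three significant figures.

n(C8H18) = 420 / 114.23 = 3.677 mol
n(O2) = 3620 / 32.00 = 113.1 mol
For 3.677 mol C8H18, stoichiometry requires (25/2) × 3.677 = 45.96 mol O2; 113.1 mol is available, so C8H18 is limiting.
n(CO2) = (16/2) × 3.677 = 29.42 mol
V(CO2) = nRT/P = 29.42 × 62.36 × 1037.15 / 487 = 3907 L

3910 L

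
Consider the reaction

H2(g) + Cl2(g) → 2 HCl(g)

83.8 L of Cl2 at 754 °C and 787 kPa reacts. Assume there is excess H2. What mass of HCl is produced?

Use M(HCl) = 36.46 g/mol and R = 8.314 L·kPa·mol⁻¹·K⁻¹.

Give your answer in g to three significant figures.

563 g

n(Cl2) = PV/RT = (787 × 83.8) / (8.314 × 1027.15) = 7.723 mol
n(HCl) = (2/1) × 7.723 = 15.45 mol
m(HCl) = 15.45 × 36.46 = 563.3 g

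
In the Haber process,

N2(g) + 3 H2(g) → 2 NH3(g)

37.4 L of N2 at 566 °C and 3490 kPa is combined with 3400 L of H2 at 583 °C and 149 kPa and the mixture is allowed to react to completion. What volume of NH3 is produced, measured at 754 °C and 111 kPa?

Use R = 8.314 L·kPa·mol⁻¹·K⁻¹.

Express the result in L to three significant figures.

2880 L

n(N2) = PV/RT = (3490 × 37.4) / (8.314 × 839.15) = 18.71 mol
n(H2) = PV/RT = (149 × 3400) / (8.314 × 856.15) = 71.17 mol
For 18.71 mol N2, stoichiometry requires (3/1) × 18.71 = 56.13 mol H2; 71.17 mol is available, so N2 is limiting.
n(NH3) = (2/1) × 18.71 = 37.42 mol
V(NH3) = nRT/P = 37.42 × 8.314 × 1027.15 / 111 = 2879 L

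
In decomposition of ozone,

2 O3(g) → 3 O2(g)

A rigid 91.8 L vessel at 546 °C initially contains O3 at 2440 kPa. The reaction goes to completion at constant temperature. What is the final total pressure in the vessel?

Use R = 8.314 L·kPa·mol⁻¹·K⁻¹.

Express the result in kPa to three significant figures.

Since T and V are fixed, P_final/P_initial = n_final/n_initial = 3/2.
P_final = (3/2) × 2440 = 3660 kPa

3660 kPa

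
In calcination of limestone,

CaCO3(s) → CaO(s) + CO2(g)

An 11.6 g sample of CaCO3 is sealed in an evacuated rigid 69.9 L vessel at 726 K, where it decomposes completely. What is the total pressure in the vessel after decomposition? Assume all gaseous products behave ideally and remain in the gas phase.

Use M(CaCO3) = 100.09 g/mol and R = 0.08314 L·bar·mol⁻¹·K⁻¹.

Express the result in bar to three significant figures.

n(CaCO3) = 11.6 / 100.09 = 0.1159 mol
n(gas produced) = (1/1) × 0.1159 = 0.1159 mol
P = nRT/V = 0.1159 × 0.08314 × 726 / 69.9 = 0.1001 bar

0.100 bar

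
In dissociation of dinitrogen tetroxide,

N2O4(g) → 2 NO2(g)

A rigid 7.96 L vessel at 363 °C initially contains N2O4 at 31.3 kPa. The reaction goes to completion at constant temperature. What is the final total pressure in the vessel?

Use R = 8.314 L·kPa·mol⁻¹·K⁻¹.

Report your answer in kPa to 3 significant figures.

62.6 kPa

Since T and V are fixed, P_final/P_initial = n_final/n_initial = 2/1.
P_final = (2/1) × 31.3 = 62.60 kPa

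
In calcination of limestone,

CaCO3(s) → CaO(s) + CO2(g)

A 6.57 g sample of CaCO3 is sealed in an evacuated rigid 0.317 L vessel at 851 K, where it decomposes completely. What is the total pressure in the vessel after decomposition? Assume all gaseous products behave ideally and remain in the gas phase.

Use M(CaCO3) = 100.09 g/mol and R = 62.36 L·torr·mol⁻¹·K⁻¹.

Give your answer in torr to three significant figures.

n(CaCO3) = 6.57 / 100.09 = 0.06564 mol
n(gas produced) = (1/1) × 0.06564 = 0.06564 mol
P = nRT/V = 0.06564 × 62.36 × 851 / 0.317 = 10990 torr

11000 torr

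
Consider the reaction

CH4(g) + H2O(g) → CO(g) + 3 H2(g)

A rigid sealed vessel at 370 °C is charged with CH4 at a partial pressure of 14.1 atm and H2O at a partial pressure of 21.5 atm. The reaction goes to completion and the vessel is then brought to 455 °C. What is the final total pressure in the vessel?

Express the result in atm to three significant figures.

At constant V, partial pressures at 370 °C are proportional to moles, so apply stoichiometry directly to pressures.
P(H2O) required for 14.1 atm of CH4 = (1/1) × 14.1 = 14.10 atm; available 21.5 atm, so CH4 is limiting.
P(H2O) remaining = 21.5 − (1/1) × 14.1 = 7.400 atm
P(gaseous products) = (1+3)/1 × 14.1 = 56.40 atm
P_total at 370 °C = 7.400 + 56.40 = 63.80 atm
Scaling to 455 °C: P = 63.80 × 728.15/643.15 = 72.23 atm

72.2 atm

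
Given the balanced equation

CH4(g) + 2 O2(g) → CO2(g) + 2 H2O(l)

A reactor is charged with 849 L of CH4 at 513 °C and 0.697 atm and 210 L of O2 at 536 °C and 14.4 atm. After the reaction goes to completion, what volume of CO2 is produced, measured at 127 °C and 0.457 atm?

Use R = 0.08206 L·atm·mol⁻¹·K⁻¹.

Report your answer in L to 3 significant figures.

n(CH4) = PV/RT = (0.697 × 849) / (0.08206 × 786.15) = 9.173 mol
n(O2) = PV/RT = (14.4 × 210) / (0.08206 × 809.15) = 45.54 mol
For 9.173 mol CH4, stoichiometry requires (2/1) × 9.173 = 18.35 mol O2; 45.54 mol is available, so CH4 is limiting.
n(CO2) = (1/1) × 9.173 = 9.173 mol
V(CO2) = nRT/P = 9.173 × 0.08206 × 400.15 / 0.457 = 659.1 L

659 L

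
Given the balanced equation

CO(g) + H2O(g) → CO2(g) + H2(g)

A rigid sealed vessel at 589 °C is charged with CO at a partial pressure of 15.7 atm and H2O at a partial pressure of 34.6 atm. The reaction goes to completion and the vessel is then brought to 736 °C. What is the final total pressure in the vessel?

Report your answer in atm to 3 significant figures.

At constant V, partial pressures at 589 °C are proportional to moles, so apply stoichiometry directly to pressures.
P(H2O) required for 15.7 atm of CO = (1/1) × 15.7 = 15.70 atm; available 34.6 atm, so CO is limiting.
P(H2O) remaining = 34.6 − (1/1) × 15.7 = 18.90 atm
P(gaseous products) = (1+1)/1 × 15.7 = 31.40 atm
P_total at 589 °C = 18.90 + 31.40 = 50.30 atm
Scaling to 736 °C: P = 50.30 × 1009.15/862.15 = 58.88 atm

58.9 atm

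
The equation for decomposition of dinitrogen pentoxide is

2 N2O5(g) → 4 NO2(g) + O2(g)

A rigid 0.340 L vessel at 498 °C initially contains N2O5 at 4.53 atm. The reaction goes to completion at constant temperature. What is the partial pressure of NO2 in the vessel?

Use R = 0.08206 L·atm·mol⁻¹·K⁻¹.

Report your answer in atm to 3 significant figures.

n(N2O5)₀ = PV/RT = (4.53 × 0.340) / (0.08206 × 771.15) = 0.02434 mol
n(NO2) = (4/2) × 0.02434 = 0.04868 mol
P(NO2) = nRT/V = 0.04868 × 0.08206 × 771.15 / 0.340 = 9.060 atm

9.06 atm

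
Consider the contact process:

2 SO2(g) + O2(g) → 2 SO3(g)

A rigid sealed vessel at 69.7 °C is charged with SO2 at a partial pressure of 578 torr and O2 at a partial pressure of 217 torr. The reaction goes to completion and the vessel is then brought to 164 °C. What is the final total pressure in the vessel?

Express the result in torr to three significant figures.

737 torr

At constant V, partial pressures at 69.7 °C are proportional to moles, so apply stoichiometry directly to pressures.
P(O2) required for 578 torr of SO2 = (1/2) × 578 = 289.0 torr; available 217 torr, so O2 is limiting.
P(SO2) remaining = 578 − (2/1) × 217 = 144.0 torr
P(gaseous products) = (2)/1 × 217 = 434.0 torr
P_total at 69.7 °C = 144.0 + 434.0 = 578.0 torr
Scaling to 164 °C: P = 578.0 × 437.15/342.85 = 737.0 torr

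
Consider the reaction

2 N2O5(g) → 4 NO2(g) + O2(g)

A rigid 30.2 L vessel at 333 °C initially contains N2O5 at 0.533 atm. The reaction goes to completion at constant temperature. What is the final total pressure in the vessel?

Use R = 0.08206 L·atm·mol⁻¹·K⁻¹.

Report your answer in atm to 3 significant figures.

1.33 atm

Since T and V are fixed, P_final/P_initial = n_final/n_initial = 5/2.
P_final = (5/2) × 0.533 = 1.333 atm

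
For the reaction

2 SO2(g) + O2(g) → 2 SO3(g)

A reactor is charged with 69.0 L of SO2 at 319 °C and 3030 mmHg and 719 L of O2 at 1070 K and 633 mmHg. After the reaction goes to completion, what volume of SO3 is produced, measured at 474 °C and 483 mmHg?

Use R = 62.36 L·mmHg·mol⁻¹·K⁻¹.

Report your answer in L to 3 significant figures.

n(SO2) = PV/RT = (3030 × 69.0) / (62.36 × 592.15) = 5.662 mol
n(O2) = PV/RT = (633 × 719) / (62.36 × 1070) = 6.821 mol
For 5.662 mol SO2, stoichiometry requires (1/2) × 5.662 = 2.831 mol O2; 6.821 mol is available, so SO2 is limiting.
n(SO3) = (2/2) × 5.662 = 5.662 mol
V(SO3) = nRT/P = 5.662 × 62.36 × 747.15 / 483 = 546.2 L

546 L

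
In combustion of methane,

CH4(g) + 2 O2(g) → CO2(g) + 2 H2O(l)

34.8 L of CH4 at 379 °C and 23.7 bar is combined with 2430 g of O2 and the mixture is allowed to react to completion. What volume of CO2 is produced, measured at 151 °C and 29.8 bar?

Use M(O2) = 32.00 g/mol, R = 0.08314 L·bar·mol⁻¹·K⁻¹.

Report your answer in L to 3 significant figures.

18.0 L

n(CH4) = PV/RT = (23.7 × 34.8) / (0.08314 × 652.15) = 15.21 mol
n(O2) = 2430 / 32.00 = 75.94 mol
For 15.21 mol CH4, stoichiometry requires (2/1) × 15.21 = 30.42 mol O2; 75.94 mol is available, so CH4 is limiting.
n(CO2) = (1/1) × 15.21 = 15.21 mol
V(CO2) = nRT/P = 15.21 × 0.08314 × 424.15 / 29.8 = 18.00 L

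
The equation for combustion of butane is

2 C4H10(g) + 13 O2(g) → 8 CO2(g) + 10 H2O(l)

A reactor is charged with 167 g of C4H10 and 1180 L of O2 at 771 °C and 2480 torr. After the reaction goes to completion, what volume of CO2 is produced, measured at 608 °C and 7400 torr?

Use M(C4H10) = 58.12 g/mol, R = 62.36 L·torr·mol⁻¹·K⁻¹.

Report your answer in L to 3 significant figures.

85.3 L

n(C4H10) = 167 / 58.12 = 2.873 mol
n(O2) = PV/RT = (2480 × 1180) / (62.36 × 1044.15) = 44.94 mol
For 2.873 mol C4H10, stoichiometry requires (13/2) × 2.873 = 18.67 mol O2; 44.94 mol is available, so C4H10 is limiting.
n(CO2) = (8/2) × 2.873 = 11.49 mol
V(CO2) = nRT/P = 11.49 × 62.36 × 881.15 / 7400 = 85.32 L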